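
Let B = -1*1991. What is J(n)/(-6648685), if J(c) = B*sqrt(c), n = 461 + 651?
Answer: 3982*sqrt(278)/6648685 ≈ 0.0099859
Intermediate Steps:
B = -1991
n = 1112
J(c) = -1991*sqrt(c)
J(n)/(-6648685) = -3982*sqrt(278)/(-6648685) = -3982*sqrt(278)*(-1/6648685) = 3982*sqrt(278)/6648685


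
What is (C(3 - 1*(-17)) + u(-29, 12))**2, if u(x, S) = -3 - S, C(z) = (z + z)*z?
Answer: 616225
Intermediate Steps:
C(z) = 2*z**2 (C(z) = (2*z)*z = 2*z**2)
(C(3 - 1*(-17)) + u(-29, 12))**2 = (2*(3 - 1*(-17))**2 + (-3 - 1*12))**2 = (2*(3 + 17)**2 + (-3 - 12))**2 = (2*20**2 - 15)**2 = (2*400 - 15)**2 = (800 - 15)**2 = 785**2 = 616225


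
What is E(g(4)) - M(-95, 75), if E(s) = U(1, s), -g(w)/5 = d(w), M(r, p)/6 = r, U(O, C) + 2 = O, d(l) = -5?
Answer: 569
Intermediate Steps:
U(O, C) = -2 + O
M(r, p) = 6*r
g(w) = 25 (g(w) = -5*(-5) = 25)
E(s) = -1 (E(s) = -2 + 1 = -1)
E(g(4)) - M(-95, 75) = -1 - 6*(-95) = -1 - 1*(-570) = -1 + 570 = 569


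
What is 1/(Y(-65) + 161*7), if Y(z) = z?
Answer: 1/1062 ≈ 0.00094162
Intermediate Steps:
1/(Y(-65) + 161*7) = 1/(-65 + 161*7) = 1/(-65 + 1127) = 1/1062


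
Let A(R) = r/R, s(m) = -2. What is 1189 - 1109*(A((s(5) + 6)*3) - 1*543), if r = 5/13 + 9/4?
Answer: 376354691/624 ≈ 6.0313e+5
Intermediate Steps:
r = 137/52 (r = 5*(1/13) + 9*(¼) = 5/13 + 9/4 = 137/52 ≈ 2.6346)
A(R) = 137/(52*R)
1189 - 1109*(A((s(5) + 6)*3) - 1*543) = 1189 - 1109*(137/(52*(((-2 + 6)*3))) - 1*543) = 1189 - 1109*(137/(52*((4*3))) - 543) = 1189 - 1109*((137/52)/12 - 543) = 1189 - 1109*((137/52)*(1/12) - 543) = 1189 - 1109*(137/624 - 543) = 1189 - 1109*(-338695/624) = 1189 + 375612755/624 = 376354691/624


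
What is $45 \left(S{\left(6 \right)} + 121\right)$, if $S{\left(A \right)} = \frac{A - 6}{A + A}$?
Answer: $5445$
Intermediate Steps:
$S{\left(A \right)} = \frac{-6 + A}{2 A}$
$45 \left(S{\left(6 \right)} + 121\right) = 45 \left(\frac{-6 + 6}{2 \cdot 6} + 121\right) = 45 \left(\frac{1}{2} \cdot \frac{1}{6} \cdot 0 + 121\right) = 45 \left(0 + 121\right) = 45 \cdot 121 = 5445$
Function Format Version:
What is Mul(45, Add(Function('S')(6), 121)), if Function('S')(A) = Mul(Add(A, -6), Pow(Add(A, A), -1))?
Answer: 5445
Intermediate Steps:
Function('S')(A) = Mul(Rational(1, 2), Pow(A, -1), Add(-6, A)) (Function('S')(A) = Mul(Add(-6, A), Pow(Mul(2, A), -1)) = Mul(Add(-6, A), Mul(Rational(1, 2), Pow(A, -1))) = Mul(Rational(1, 2), Pow(A, -1), Add(-6, A)))
Mul(45, Add(Function('S')(6), 121)) = Mul(45, Add(Mul(Rational(1, 2), Pow(6, -1), Add(-6, 6)), 121)) = Mul(45, Add(Mul(Rational(1, 2), Rational(1, 6), 0), 121)) = Mul(45, Add(0, 121)) = Mul(45, 121) = 5445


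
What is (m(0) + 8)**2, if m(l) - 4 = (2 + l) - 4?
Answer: 100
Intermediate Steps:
m(l) = 2 + l (m(l) = 4 + ((2 + l) - 4) = 4 + (-2 + l) = 2 + l)
(m(0) + 8)**2 = ((2 + 0) + 8)**2 = (2 + 8)**2 = 10**2 = 100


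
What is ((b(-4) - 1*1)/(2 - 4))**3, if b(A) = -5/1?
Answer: 27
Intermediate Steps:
b(A) = -5 (b(A) = -5*1 = -5)
((b(-4) - 1*1)/(2 - 4))**3 = ((-5 - 1*1)/(2 - 4))**3 = ((-5 - 1)/(-2))**3 = (-6*(-1/2))**3 = 3**3 = 27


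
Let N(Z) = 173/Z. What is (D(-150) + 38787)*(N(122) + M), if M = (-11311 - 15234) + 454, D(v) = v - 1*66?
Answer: -122768754459/122 ≈ -1.0063e+9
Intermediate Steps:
D(v) = -66 + v (D(v) = v - 66 = -66 + v)
M = -26091 (M = -26545 + 454 = -26091)
(D(-150) + 38787)*(N(122) + M) = ((-66 - 150) + 38787)*(173/122 - 26091) = (-216 + 38787)*(173*(1/122) - 26091) = 38571*(173/122 - 26091) = 38571*(-3182929/122) = -122768754459/122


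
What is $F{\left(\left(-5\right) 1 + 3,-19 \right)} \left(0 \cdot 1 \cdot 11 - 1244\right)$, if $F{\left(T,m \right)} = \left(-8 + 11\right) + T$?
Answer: $-1244$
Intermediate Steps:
$F{\left(T,m \right)} = 3 + T$
$F{\left(\left(-5\right) 1 + 3,-19 \right)} \left(0 \cdot 1 \cdot 11 - 1244\right) = \left(3 + \left(\left(-5\right) 1 + 3\right)\right) \left(0 \cdot 1 \cdot 11 - 1244\right) = \left(3 + \left(-5 + 3\right)\right) \left(0 \cdot 11 - 1244\right) = \left(3 - 2\right) \left(0 - 1244\right) = 1 \left(-1244\right) = -1244$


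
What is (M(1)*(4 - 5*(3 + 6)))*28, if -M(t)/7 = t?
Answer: 8036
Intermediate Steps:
M(t) = -7*t
(M(1)*(4 - 5*(3 + 6)))*28 = ((-7*1)*(4 - 5*(3 + 6)))*28 = -7*(4 - 5*9)*28 = -7*(4 - 45)*28 = -7*(-41)*28 = 287*28 = 8036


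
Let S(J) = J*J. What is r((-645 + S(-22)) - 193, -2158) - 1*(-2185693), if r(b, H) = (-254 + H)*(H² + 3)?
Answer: -11230418711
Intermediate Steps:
S(J) = J²
r(b, H) = (-254 + H)*(3 + H²)
r((-645 + S(-22)) - 193, -2158) - 1*(-2185693) = (-762 + (-2158)³ - 254*(-2158)² + 3*(-2158)) - 1*(-2185693) = (-762 - 10049728312 - 254*4656964 - 6474) + 2185693 = (-762 - 10049728312 - 1182868856 - 6474) + 2185693 = -11232604404 + 2185693 = -11230418711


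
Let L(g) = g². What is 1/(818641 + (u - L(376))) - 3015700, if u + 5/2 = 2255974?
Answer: -17691522626098/5866473 ≈ -3.0157e+6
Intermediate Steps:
u = 4511943/2 (u = -5/2 + 2255974 = 4511943/2 ≈ 2.2560e+6)
1/(818641 + (u - L(376))) - 3015700 = 1/(818641 + (4511943/2 - 1*376²)) - 3015700 = 1/(818641 + (4511943/2 - 1*141376)) - 3015700 = 1/(818641 + (4511943/2 - 141376)) - 3015700 = 1/(818641 + 4229191/2) - 3015700 = 1/(5866473/2) - 3015700 = 2/5866473 - 3015700 = -17691522626098/5866473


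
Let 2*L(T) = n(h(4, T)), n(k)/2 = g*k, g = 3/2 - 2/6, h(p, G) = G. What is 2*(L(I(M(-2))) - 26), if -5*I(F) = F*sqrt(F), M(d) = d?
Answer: -52 + 14*I*sqrt(2)/15 ≈ -52.0 + 1.3199*I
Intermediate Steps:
I(F) = -F**(3/2)/5 (I(F) = -F*sqrt(F)/5 = -F**(3/2)/5)
g = 7/6 (g = 3*(1/2) - 2*1/6 = 3/2 - 1/3 = 7/6 ≈ 1.1667)
n(k) = 7*k/3 (n(k) = 2*(7*k/6) = 7*k/3)
L(T) = 7*T/6 (L(T) = (7*T/3)/2 = 7*T/6)
2*(L(I(M(-2))) - 26) = 2*(7*(-(-2)*I*sqrt(2)/5)/6 - 26) = 2*(7*(2*I*sqrt(2)/5)/6 - 26) = 2*(7*I*sqrt(2)/15 - 26) = 2*(-26 + 7*I*sqrt(2)/15) = -52 + 14*I*sqrt(2)/15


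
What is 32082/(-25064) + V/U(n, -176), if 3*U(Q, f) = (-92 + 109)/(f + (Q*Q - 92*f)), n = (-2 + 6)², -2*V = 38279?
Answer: -11708821215321/213044 ≈ -5.4960e+7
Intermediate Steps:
V = -38279/2 (V = -½*38279 = -38279/2 ≈ -19140.)
n = 16 (n = 4² = 16)
U(Q, f) = 17/(3*(Q² - 91*f)) (U(Q, f) = ((-92 + 109)/(f + (Q*Q - 92*f)))/3 = (17/(f + (Q² - 92*f)))/3 = (17/(Q² - 91*f))/3 = 17/(3*(Q² - 91*f)))
32082/(-25064) + V/U(n, -176) = 32082/(-25064) - 38279/(2*(17/(3*(16² - 91*(-176))))) = 32082*(-1/25064) - 38279/(2*(17/(3*(256 + 16016)))) = -16041/12532 - 38279/(2*((17/3)/16272)) = -16041/12532 - 38279/(2*((17/3)*(1/16272))) = -16041/12532 - 38279/(2*17/48816) = -16041/12532 - 38279/2*48816/17 = -16041/12532 - 934313832/17 = -11708821215321/213044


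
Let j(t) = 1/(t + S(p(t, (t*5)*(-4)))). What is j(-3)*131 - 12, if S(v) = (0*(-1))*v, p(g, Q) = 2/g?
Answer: -167/3 ≈ -55.667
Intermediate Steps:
S(v) = 0 (S(v) = 0*v = 0)
j(t) = 1/t (j(t) = 1/(t + 0) = 1/t)
j(-3)*131 - 12 = 131/(-3) - 12 = -⅓*131 - 12 = -131/3 - 12 = -167/3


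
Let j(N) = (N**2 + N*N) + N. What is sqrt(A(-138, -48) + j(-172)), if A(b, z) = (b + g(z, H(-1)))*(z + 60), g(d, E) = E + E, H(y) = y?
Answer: 2*sqrt(14329) ≈ 239.41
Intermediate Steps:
j(N) = N + 2*N**2 (j(N) = (N**2 + N**2) + N = 2*N**2 + N = N + 2*N**2)
g(d, E) = 2*E
A(b, z) = (-2 + b)*(60 + z) (A(b, z) = (b + 2*(-1))*(z + 60) = (b - 2)*(60 + z) = (-2 + b)*(60 + z))
sqrt(A(-138, -48) + j(-172)) = sqrt((-120 - 2*(-48) + 60*(-138) - 138*(-48)) - 172*(1 + 2*(-172))) = sqrt((-120 + 96 - 8280 + 6624) - 172*(1 - 344)) = sqrt(-1680 - 172*(-343)) = sqrt(-1680 + 58996) = sqrt(57316) = 2*sqrt(14329)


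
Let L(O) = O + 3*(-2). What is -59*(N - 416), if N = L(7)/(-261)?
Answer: 6406043/261 ≈ 24544.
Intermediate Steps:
L(O) = -6 + O (L(O) = O - 6 = -6 + O)
N = -1/261 (N = (-6 + 7)/(-261) = 1*(-1/261) = -1/261 ≈ -0.0038314)
-59*(N - 416) = -59*(-1/261 - 416) = -59*(-108577/261) = 6406043/261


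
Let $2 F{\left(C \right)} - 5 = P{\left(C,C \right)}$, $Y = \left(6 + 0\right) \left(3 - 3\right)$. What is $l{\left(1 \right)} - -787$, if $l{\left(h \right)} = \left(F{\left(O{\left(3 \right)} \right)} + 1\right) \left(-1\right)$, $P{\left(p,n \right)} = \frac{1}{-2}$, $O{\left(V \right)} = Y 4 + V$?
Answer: $\frac{3135}{4} \approx 783.75$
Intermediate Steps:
$Y = 0$ ($Y = 6 \cdot 0 = 0$)
$O{\left(V \right)} = V$ ($O{\left(V \right)} = 0 \cdot 4 + V = 0 + V = V$)
$P{\left(p,n \right)} = - \frac{1}{2}$
$F{\left(C \right)} = \frac{9}{4}$ ($F{\left(C \right)} = \frac{5}{2} + \frac{1}{2} \left(- \frac{1}{2}\right) = \frac{5}{2} - \frac{1}{4} = \frac{9}{4}$)
$l{\left(h \right)} = - \frac{13}{4}$ ($l{\left(h \right)} = \left(\frac{9}{4} + 1\right) \left(-1\right) = \frac{13}{4} \left(-1\right) = - \frac{13}{4}$)
$l{\left(1 \right)} - -787 = - \frac{13}{4} - -787 = - \frac{13}{4} + 787 = \frac{3135}{4}$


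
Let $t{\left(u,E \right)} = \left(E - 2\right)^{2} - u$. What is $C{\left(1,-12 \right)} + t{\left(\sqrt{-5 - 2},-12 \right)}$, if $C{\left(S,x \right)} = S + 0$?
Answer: $197 - i \sqrt{7} \approx 197.0 - 2.6458 i$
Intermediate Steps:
$C{\left(S,x \right)} = S$
$t{\left(u,E \right)} = \left(-2 + E\right)^{2} - u$
$C{\left(1,-12 \right)} + t{\left(\sqrt{-5 - 2},-12 \right)} = 1 + \left(\left(-2 - 12\right)^{2} - \sqrt{-5 - 2}\right) = 1 + \left(\left(-14\right)^{2} - \sqrt{-7}\right) = 1 + \left(196 - i \sqrt{7}\right) = 197 - i \sqrt{7}$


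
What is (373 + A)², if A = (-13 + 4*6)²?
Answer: 244036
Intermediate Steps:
A = 121 (A = (-13 + 24)² = 11² = 121)
(373 + A)² = (373 + 121)² = 494² = 244036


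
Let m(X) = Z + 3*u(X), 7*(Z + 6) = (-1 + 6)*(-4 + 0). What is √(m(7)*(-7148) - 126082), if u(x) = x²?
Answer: I*√54562830/7 ≈ 1055.2*I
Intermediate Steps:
Z = -62/7 (Z = -6 + ((-1 + 6)*(-4 + 0))/7 = -6 + (5*(-4))/7 = -6 + (⅐)*(-20) = -6 - 20/7 = -62/7 ≈ -8.8571)
m(X) = -62/7 + 3*X²
√(m(7)*(-7148) - 126082) = √((-62/7 + 3*7²)*(-7148) - 126082) = √((-62/7 + 3*49)*(-7148) - 126082) = √((-62/7 + 147)*(-7148) - 126082) = √((967/7)*(-7148) - 126082) = √(-6912116/7 - 126082) = √(-7794690/7) = I*√54562830/7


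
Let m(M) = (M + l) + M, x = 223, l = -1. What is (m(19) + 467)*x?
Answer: 112392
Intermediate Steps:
m(M) = -1 + 2*M (m(M) = (M - 1) + M = (-1 + M) + M = -1 + 2*M)
(m(19) + 467)*x = ((-1 + 2*19) + 467)*223 = ((-1 + 38) + 467)*223 = (37 + 467)*223 = 504*223 = 112392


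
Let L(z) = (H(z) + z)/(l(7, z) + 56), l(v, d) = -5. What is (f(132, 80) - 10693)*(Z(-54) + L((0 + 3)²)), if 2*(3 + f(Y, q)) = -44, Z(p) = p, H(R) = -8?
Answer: 29506654/51 ≈ 5.7856e+5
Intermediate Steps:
f(Y, q) = -25 (f(Y, q) = -3 + (½)*(-44) = -3 - 22 = -25)
L(z) = -8/51 + z/51 (L(z) = (-8 + z)/(-5 + 56) = (-8 + z)/51 = (-8 + z)*(1/51) = -8/51 + z/51)
(f(132, 80) - 10693)*(Z(-54) + L((0 + 3)²)) = (-25 - 10693)*(-54 + (-8/51 + (0 + 3)²/51)) = -10718*(-54 + (-8/51 + (1/51)*3²)) = -10718*(-54 + (-8/51 + (1/51)*9)) = -10718*(-54 + (-8/51 + 3/17)) = -10718*(-54 + 1/51) = -10718*(-2753/51) = 29506654/51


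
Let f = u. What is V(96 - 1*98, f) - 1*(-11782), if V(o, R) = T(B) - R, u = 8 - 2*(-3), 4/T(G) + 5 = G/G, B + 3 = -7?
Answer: 11767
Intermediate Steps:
B = -10 (B = -3 - 7 = -10)
T(G) = -1 (T(G) = 4/(-5 + G/G) = 4/(-5 + 1) = 4/(-4) = 4*(-¼) = -1)
u = 14 (u = 8 + 6 = 14)
f = 14
V(o, R) = -1 - R
V(96 - 1*98, f) - 1*(-11782) = (-1 - 1*14) - 1*(-11782) = (-1 - 14) + 11782 = -15 + 11782 = 11767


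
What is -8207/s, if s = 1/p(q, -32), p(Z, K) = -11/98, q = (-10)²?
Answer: 90277/98 ≈ 921.19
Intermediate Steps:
q = 100
p(Z, K) = -11/98 (p(Z, K) = -11*1/98 = -11/98)
s = -98/11 (s = 1/(-11/98) = -98/11 ≈ -8.9091)
-8207/s = -8207/(-98/11) = -8207*(-11/98) = 90277/98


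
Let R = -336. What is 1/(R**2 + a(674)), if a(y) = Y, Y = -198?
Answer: 1/112698 ≈ 8.8733e-6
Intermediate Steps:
a(y) = -198
1/(R**2 + a(674)) = 1/((-336)**2 - 198) = 1/(112896 - 198) = 1/112698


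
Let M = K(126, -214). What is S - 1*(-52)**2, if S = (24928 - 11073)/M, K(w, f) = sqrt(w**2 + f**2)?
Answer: -2704 + 13855*sqrt(15418)/30836 ≈ -2648.2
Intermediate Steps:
K(w, f) = sqrt(f**2 + w**2)
M = 2*sqrt(15418) (M = sqrt((-214)**2 + 126**2) = sqrt(45796 + 15876) = sqrt(61672) = 2*sqrt(15418) ≈ 248.34)
S = 13855*sqrt(15418)/30836 (S = (24928 - 11073)/((2*sqrt(15418))) = 13855*(sqrt(15418)/30836) = 13855*sqrt(15418)/30836 ≈ 55.791)
S - 1*(-52)**2 = 13855*sqrt(15418)/30836 - 1*(-52)**2 = 13855*sqrt(15418)/30836 - 1*2704 = 13855*sqrt(15418)/30836 - 2704 = -2704 + 13855*sqrt(15418)/30836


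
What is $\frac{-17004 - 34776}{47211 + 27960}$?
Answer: $- \frac{17260}{25057} \approx -0.68883$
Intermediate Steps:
$\frac{-17004 - 34776}{47211 + 27960} = - \frac{51780}{75171} = \left(-51780\right) \frac{1}{75171} = - \frac{17260}{25057}$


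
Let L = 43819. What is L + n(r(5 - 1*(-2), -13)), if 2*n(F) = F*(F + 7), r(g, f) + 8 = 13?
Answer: 43849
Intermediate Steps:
r(g, f) = 5 (r(g, f) = -8 + 13 = 5)
n(F) = F*(7 + F)/2 (n(F) = (F*(F + 7))/2 = (F*(7 + F))/2 = F*(7 + F)/2)
L + n(r(5 - 1*(-2), -13)) = 43819 + (1/2)*5*(7 + 5) = 43819 + (1/2)*5*12 = 43819 + 30 = 43849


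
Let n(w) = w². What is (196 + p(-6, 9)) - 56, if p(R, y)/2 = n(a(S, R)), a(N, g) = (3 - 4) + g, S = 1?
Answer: 238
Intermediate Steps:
a(N, g) = -1 + g
p(R, y) = 2*(-1 + R)²
(196 + p(-6, 9)) - 56 = (196 + 2*(-1 - 6)²) - 56 = (196 + 2*(-7)²) - 56 = (196 + 2*49) - 56 = (196 + 98) - 56 = 294 - 56 = 238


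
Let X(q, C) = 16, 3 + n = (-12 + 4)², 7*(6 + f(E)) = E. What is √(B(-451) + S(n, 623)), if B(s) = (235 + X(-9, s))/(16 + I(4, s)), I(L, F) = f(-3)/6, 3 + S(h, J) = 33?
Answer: 2*√511214/209 ≈ 6.8420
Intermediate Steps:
f(E) = -6 + E/7
n = 61 (n = -3 + (-12 + 4)² = -3 + (-8)² = -3 + 64 = 61)
S(h, J) = 30 (S(h, J) = -3 + 33 = 30)
I(L, F) = -15/14 (I(L, F) = (-6 + (⅐)*(-3))/6 = (-6 - 3/7)*(⅙) = -45/7*⅙ = -15/14)
B(s) = 3514/209 (B(s) = (235 + 16)/(16 - 15/14) = 251/(209/14) = 251*(14/209) = 3514/209)
√(B(-451) + S(n, 623)) = √(3514/209 + 30) = √(9784/209) = 2*√511214/209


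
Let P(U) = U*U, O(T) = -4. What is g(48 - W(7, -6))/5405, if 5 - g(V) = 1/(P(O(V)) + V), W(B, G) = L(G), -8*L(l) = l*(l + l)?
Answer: 364/394565 ≈ 0.00092253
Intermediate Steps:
L(l) = -l**2/4 (L(l) = -l*(l + l)/8 = -l*2*l/8 = -l**2/4)
W(B, G) = -G**2/4
P(U) = U**2
g(V) = 5 - 1/(16 + V) (g(V) = 5 - 1/((-4)**2 + V) = 5 - 1/(16 + V))
g(48 - W(7, -6))/5405 = ((79 + 5*(48 - (-1)*(-6)**2/4))/(16 + (48 - (-1)*(-6)**2/4)))/5405 = ((79 + 5*(48 - (-1)*36/4))/(16 + (48 - (-1)*36/4)))*(1/5405) = ((79 + 5*(48 - 1*(-9)))/(16 + (48 - 1*(-9))))*(1/5405) = ((79 + 5*(48 + 9))/(16 + (48 + 9)))*(1/5405) = ((79 + 5*57)/(16 + 57))*(1/5405) = ((79 + 285)/73)*(1/5405) = ((1/73)*364)*(1/5405) = (364/73)*(1/5405) = 364/394565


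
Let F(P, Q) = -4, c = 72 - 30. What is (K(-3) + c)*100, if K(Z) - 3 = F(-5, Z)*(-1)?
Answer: 4900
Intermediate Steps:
c = 42
K(Z) = 7 (K(Z) = 3 - 4*(-1) = 3 + 4 = 7)
(K(-3) + c)*100 = (7 + 42)*100 = 49*100 = 4900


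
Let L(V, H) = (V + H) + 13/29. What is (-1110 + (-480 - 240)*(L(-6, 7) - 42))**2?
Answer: 663459120900/841 ≈ 7.8889e+8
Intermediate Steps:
L(V, H) = 13/29 + H + V (L(V, H) = (H + V) + 13*(1/29) = (H + V) + 13/29 = 13/29 + H + V)
(-1110 + (-480 - 240)*(L(-6, 7) - 42))**2 = (-1110 + (-480 - 240)*((13/29 + 7 - 6) - 42))**2 = (-1110 - 720*(42/29 - 42))**2 = (-1110 - 720*(-1176/29))**2 = (-1110 + 846720/29)**2 = (814530/29)**2 = 663459120900/841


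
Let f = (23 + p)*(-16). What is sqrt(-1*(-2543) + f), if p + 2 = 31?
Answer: sqrt(1711) ≈ 41.364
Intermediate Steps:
p = 29 (p = -2 + 31 = 29)
f = -832 (f = (23 + 29)*(-16) = 52*(-16) = -832)
sqrt(-1*(-2543) + f) = sqrt(-1*(-2543) - 832) = sqrt(2543 - 832) = sqrt(1711)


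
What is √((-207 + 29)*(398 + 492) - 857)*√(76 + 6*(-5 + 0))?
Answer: I*√7326742 ≈ 2706.8*I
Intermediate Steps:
√((-207 + 29)*(398 + 492) - 857)*√(76 + 6*(-5 + 0)) = √(-178*890 - 857)*√(76 + 6*(-5)) = √(-158420 - 857)*√(76 - 30) = √(-159277)*√46 = (I*√159277)*√46 = I*√7326742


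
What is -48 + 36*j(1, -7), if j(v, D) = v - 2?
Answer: -84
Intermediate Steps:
j(v, D) = -2 + v
-48 + 36*j(1, -7) = -48 + 36*(-2 + 1) = -48 + 36*(-1) = -48 - 36 = -84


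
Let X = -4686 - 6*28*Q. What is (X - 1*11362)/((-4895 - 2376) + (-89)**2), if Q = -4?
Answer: -7688/325 ≈ -23.655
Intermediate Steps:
X = -4014 (X = -4686 - 6*28*(-4) = -4686 - 168*(-4) = -4686 - 1*(-672) = -4686 + 672 = -4014)
(X - 1*11362)/((-4895 - 2376) + (-89)**2) = (-4014 - 1*11362)/((-4895 - 2376) + (-89)**2) = (-4014 - 11362)/(-7271 + 7921) = -15376/650 = -15376*1/650 = -7688/325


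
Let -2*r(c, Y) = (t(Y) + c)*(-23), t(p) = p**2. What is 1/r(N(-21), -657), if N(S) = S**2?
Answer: 1/4969035 ≈ 2.0125e-7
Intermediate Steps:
r(c, Y) = 23*c/2 + 23*Y**2/2 (r(c, Y) = -(Y**2 + c)*(-23)/2 = -(c + Y**2)*(-23)/2 = -(-23*c - 23*Y**2)/2 = 23*c/2 + 23*Y**2/2)
1/r(N(-21), -657) = 1/((23/2)*(-21)**2 + (23/2)*(-657)**2) = 1/((23/2)*441 + (23/2)*431649) = 1/(10143/2 + 9927927/2) = 1/4969035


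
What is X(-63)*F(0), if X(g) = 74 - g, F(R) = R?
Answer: 0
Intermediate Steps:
X(-63)*F(0) = (74 - 1*(-63))*0 = (74 + 63)*0 = 137*0 = 0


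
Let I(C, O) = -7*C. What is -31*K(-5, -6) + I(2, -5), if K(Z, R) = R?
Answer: 172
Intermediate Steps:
-31*K(-5, -6) + I(2, -5) = -31*(-6) - 7*2 = 186 - 14 = 172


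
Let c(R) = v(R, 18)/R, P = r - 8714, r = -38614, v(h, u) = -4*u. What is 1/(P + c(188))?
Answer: -47/2224434 ≈ -2.1129e-5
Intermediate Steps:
P = -47328 (P = -38614 - 8714 = -47328)
c(R) = -72/R (c(R) = (-4*18)/R = -72/R)
1/(P + c(188)) = 1/(-47328 - 72/188) = 1/(-47328 - 72*1/188) = 1/(-47328 - 18/47) = 1/(-2224434/47) = -47/2224434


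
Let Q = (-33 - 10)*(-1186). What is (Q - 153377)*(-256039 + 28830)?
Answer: 23261430211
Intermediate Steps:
Q = 50998 (Q = -43*(-1186) = 50998)
(Q - 153377)*(-256039 + 28830) = (50998 - 153377)*(-256039 + 28830) = -102379*(-227209) = 23261430211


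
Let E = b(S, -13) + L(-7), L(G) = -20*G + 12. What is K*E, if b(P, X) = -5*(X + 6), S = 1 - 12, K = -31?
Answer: -5797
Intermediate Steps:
L(G) = 12 - 20*G
S = -11
b(P, X) = -30 - 5*X (b(P, X) = -5*(6 + X) = -30 - 5*X)
E = 187 (E = (-30 - 5*(-13)) + (12 - 20*(-7)) = (-30 + 65) + (12 + 140) = 35 + 152 = 187)
K*E = -31*187 = -5797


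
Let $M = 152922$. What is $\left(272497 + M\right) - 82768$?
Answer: $342651$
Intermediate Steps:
$\left(272497 + M\right) - 82768 = \left(272497 + 152922\right) - 82768 = 425419 - 82768 = 342651$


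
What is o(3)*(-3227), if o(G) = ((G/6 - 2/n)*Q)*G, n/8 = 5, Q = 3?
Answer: -261387/20 ≈ -13069.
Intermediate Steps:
n = 40 (n = 8*5 = 40)
o(G) = G*(-3/20 + G/2) (o(G) = ((G/6 - 2/40)*3)*G = ((G*(⅙) - 2*1/40)*3)*G = ((G/6 - 1/20)*3)*G = ((-1/20 + G/6)*3)*G = (-3/20 + G/2)*G = G*(-3/20 + G/2))
o(3)*(-3227) = ((1/20)*3*(-3 + 10*3))*(-3227) = ((1/20)*3*(-3 + 30))*(-3227) = ((1/20)*3*27)*(-3227) = (81/20)*(-3227) = -261387/20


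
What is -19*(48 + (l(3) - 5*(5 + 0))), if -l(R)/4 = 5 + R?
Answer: 171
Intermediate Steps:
l(R) = -20 - 4*R (l(R) = -4*(5 + R) = -20 - 4*R)
-19*(48 + (l(3) - 5*(5 + 0))) = -19*(48 + ((-20 - 4*3) - 5*(5 + 0))) = -19*(48 + ((-20 - 12) - 5*5)) = -19*(48 + (-32 - 1*25)) = -19*(48 + (-32 - 25)) = -19*(48 - 57) = -19*(-9) = 171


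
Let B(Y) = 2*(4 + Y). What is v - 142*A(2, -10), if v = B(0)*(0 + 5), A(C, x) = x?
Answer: 1460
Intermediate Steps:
B(Y) = 8 + 2*Y
v = 40 (v = (8 + 2*0)*(0 + 5) = (8 + 0)*5 = 8*5 = 40)
v - 142*A(2, -10) = 40 - 142*(-10) = 40 + 1420 = 1460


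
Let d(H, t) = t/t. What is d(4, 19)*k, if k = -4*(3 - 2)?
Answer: -4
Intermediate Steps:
k = -4 (k = -4*1 = -4)
d(H, t) = 1
d(4, 19)*k = 1*(-4) = -4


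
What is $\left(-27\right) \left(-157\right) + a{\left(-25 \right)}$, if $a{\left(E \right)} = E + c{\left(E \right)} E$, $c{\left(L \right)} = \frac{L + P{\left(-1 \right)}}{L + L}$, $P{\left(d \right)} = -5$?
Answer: $4199$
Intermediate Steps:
$c{\left(L \right)} = \frac{-5 + L}{2 L}$ ($c{\left(L \right)} = \frac{L - 5}{L + L} = \frac{-5 + L}{2 L}$)
$a{\left(E \right)} = - \frac{5}{2} + \frac{3 E}{2}$ ($a{\left(E \right)} = E + \frac{-5 + E}{2 E} E = E + \left(- \frac{5}{2} + \frac{E}{2}\right) = - \frac{5}{2} + \frac{3 E}{2}$)
$\left(-27\right) \left(-157\right) + a{\left(-25 \right)} = \left(-27\right) \left(-157\right) + \left(- \frac{5}{2} + \frac{3}{2} \left(-25\right)\right) = 4239 - 40 = 4199$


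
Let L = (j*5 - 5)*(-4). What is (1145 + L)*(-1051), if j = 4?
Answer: -1140335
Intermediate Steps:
L = -60 (L = (4*5 - 5)*(-4) = (20 - 5)*(-4) = 15*(-4) = -60)
(1145 + L)*(-1051) = (1145 - 60)*(-1051) = 1085*(-1051) = -1140335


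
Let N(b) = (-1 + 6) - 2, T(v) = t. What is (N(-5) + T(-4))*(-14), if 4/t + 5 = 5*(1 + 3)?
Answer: -686/15 ≈ -45.733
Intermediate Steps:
t = 4/15 (t = 4/(-5 + 5*(1 + 3)) = 4/(-5 + 5*4) = 4/(-5 + 20) = 4/15 ≈ 0.26667)
T(v) = 4/15
N(b) = 3 (N(b) = 5 - 2 = 3)
(N(-5) + T(-4))*(-14) = (3 + 4/15)*(-14) = (49/15)*(-14) = -686/15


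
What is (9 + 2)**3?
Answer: 1331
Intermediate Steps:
(9 + 2)**3 = 11**3 = 1331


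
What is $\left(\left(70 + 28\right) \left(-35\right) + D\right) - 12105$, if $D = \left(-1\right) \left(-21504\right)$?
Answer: $5969$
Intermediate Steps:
$D = 21504$
$\left(\left(70 + 28\right) \left(-35\right) + D\right) - 12105 = \left(\left(70 + 28\right) \left(-35\right) + 21504\right) - 12105 = \left(98 \left(-35\right) + 21504\right) - 12105 = \left(-3430 + 21504\right) - 12105 = 18074 - 12105 = 5969$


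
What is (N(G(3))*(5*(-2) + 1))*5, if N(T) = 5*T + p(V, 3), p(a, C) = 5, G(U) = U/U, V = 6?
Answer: -450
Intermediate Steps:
G(U) = 1
N(T) = 5 + 5*T (N(T) = 5*T + 5 = 5 + 5*T)
(N(G(3))*(5*(-2) + 1))*5 = ((5 + 5*1)*(5*(-2) + 1))*5 = ((5 + 5)*(-10 + 1))*5 = (10*(-9))*5 = -90*5 = -450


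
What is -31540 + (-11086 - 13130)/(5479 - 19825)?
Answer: -75408104/2391 ≈ -31538.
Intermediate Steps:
-31540 + (-11086 - 13130)/(5479 - 19825) = -31540 - 24216/(-14346) = -31540 - 24216*(-1/14346) = -31540 + 4036/2391 = -75408104/2391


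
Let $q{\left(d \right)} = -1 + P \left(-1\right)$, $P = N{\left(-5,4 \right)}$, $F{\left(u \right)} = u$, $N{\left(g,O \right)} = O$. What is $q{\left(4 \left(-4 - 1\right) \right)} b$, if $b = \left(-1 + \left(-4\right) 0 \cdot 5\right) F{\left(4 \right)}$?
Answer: $20$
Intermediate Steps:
$P = 4$
$b = -4$ ($b = \left(-1 + \left(-4\right) 0 \cdot 5\right) 4 = \left(-1 + 0 \cdot 5\right) 4 = \left(-1 + 0\right) 4 = \left(-1\right) 4 = -4$)
$q{\left(d \right)} = -5$ ($q{\left(d \right)} = -1 + 4 \left(-1\right) = -1 - 4 = -5$)
$q{\left(4 \left(-4 - 1\right) \right)} b = \left(-5\right) \left(-4\right) = 20$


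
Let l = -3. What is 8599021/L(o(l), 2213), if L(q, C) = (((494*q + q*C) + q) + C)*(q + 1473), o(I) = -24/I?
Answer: 8599021/35361837 ≈ 0.24317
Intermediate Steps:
L(q, C) = (1473 + q)*(C + 495*q + C*q) (L(q, C) = (((494*q + C*q) + q) + C)*(1473 + q) = ((495*q + C*q) + C)*(1473 + q) = (C + 495*q + C*q)*(1473 + q) = (1473 + q)*(C + 495*q + C*q))
8599021/L(o(l), 2213) = 8599021/(495*(-24/(-3))² + 1473*2213 + 729135*(-24/(-3)) + 2213*(-24/(-3))² + 1474*2213*(-24/(-3))) = 8599021/(495*(-24*(-⅓))² + 3259749 + 729135*(-24*(-⅓)) + 2213*(-24*(-⅓))² + 1474*2213*(-24*(-⅓))) = 8599021/(495*8² + 3259749 + 729135*8 + 2213*8² + 1474*2213*8) = 8599021/(495*64 + 3259749 + 5833080 + 2213*64 + 26095696) = 8599021/(31680 + 3259749 + 5833080 + 141632 + 26095696) = 8599021/35361837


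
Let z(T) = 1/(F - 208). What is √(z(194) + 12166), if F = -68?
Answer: √231689235/138 ≈ 110.30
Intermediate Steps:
z(T) = -1/276 (z(T) = 1/(-68 - 208) = 1/(-276) = -1/276)
√(z(194) + 12166) = √(-1/276 + 12166) = √(3357815/276) = √231689235/138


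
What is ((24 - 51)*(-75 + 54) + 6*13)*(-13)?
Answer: -8385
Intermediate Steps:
((24 - 51)*(-75 + 54) + 6*13)*(-13) = (-27*(-21) + 78)*(-13) = (567 + 78)*(-13) = 645*(-13) = -8385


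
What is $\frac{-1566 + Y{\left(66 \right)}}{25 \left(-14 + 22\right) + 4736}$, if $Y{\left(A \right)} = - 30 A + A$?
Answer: $- \frac{435}{617} \approx -0.70502$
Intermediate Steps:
$Y{\left(A \right)} = - 29 A$
$\frac{-1566 + Y{\left(66 \right)}}{25 \left(-14 + 22\right) + 4736} = \frac{-1566 - 1914}{25 \left(-14 + 22\right) + 4736} = \frac{-1566 - 1914}{25 \cdot 8 + 4736} = - \frac{3480}{200 + 4736} = - \frac{3480}{4936} = \left(-3480\right) \frac{1}{4936} = - \frac{435}{617}$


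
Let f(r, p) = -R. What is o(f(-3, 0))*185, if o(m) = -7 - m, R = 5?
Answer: -370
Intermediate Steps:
f(r, p) = -5 (f(r, p) = -1*5 = -5)
o(f(-3, 0))*185 = (-7 - 1*(-5))*185 = (-7 + 5)*185 = -2*185 = -370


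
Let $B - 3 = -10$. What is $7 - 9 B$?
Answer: $70$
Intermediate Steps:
$B = -7$ ($B = 3 - 10 = -7$)
$7 - 9 B = 7 - -63 = 7 + 63 = 70$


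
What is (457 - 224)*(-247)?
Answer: -57551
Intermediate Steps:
(457 - 224)*(-247) = 233*(-247) = -57551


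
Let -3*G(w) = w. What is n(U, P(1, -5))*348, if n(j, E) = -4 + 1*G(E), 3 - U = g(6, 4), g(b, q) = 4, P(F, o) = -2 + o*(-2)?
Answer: -2320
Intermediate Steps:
P(F, o) = -2 - 2*o
G(w) = -w/3
U = -1 (U = 3 - 1*4 = 3 - 4 = -1)
n(j, E) = -4 - E/3 (n(j, E) = -4 + 1*(-E/3) = -4 - E/3)
n(U, P(1, -5))*348 = (-4 - (-2 - 2*(-5))/3)*348 = (-4 - (-2 + 10)/3)*348 = (-4 - ⅓*8)*348 = (-4 - 8/3)*348 = -20/3*348 = -2320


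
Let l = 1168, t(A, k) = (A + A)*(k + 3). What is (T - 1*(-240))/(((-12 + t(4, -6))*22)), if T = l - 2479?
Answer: 119/88 ≈ 1.3523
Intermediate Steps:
t(A, k) = 2*A*(3 + k) (t(A, k) = (2*A)*(3 + k) = 2*A*(3 + k))
T = -1311 (T = 1168 - 2479 = -1311)
(T - 1*(-240))/(((-12 + t(4, -6))*22)) = (-1311 - 1*(-240))/(((-12 + 2*4*(3 - 6))*22)) = (-1311 + 240)/(((-12 + 2*4*(-3))*22)) = -1071*1/(22*(-12 - 24)) = -1071/((-36*22)) = -1071/(-792) = -1071*(-1/792) = 119/88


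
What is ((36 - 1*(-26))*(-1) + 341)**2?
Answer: 77841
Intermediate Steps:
((36 - 1*(-26))*(-1) + 341)**2 = ((36 + 26)*(-1) + 341)**2 = (62*(-1) + 341)**2 = (-62 + 341)**2 = 279**2 = 77841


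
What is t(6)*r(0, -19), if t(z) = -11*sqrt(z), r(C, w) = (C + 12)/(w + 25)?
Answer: -22*sqrt(6) ≈ -53.889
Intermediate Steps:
r(C, w) = (12 + C)/(25 + w)
t(6)*r(0, -19) = (-11*sqrt(6))*((12 + 0)/(25 - 19)) = (-11*sqrt(6))*(12/6) = (-11*sqrt(6))*((1/6)*12) = -11*sqrt(6)*2 = -22*sqrt(6)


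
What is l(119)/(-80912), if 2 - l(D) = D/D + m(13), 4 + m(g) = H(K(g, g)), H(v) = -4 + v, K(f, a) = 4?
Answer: -5/80912 ≈ -6.1796e-5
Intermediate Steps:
m(g) = -4 (m(g) = -4 + (-4 + 4) = -4 + 0 = -4)
l(D) = 5 (l(D) = 2 - (D/D - 4) = 2 - (1 - 4) = 2 - 1*(-3) = 2 + 3 = 5)
l(119)/(-80912) = 5/(-80912) = 5*(-1/80912) = -5/80912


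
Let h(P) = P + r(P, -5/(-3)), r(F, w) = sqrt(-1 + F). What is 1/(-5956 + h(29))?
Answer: -5927/35129301 - 2*sqrt(7)/35129301 ≈ -0.00016887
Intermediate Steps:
h(P) = P + sqrt(-1 + P)
1/(-5956 + h(29)) = 1/(-5956 + (29 + sqrt(-1 + 29))) = 1/(-5956 + (29 + sqrt(28))) = 1/(-5956 + (29 + 2*sqrt(7))) = 1/(-5927 + 2*sqrt(7))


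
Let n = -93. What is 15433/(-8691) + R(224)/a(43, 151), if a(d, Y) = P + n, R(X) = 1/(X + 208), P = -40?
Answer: -295575713/166450032 ≈ -1.7758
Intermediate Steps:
R(X) = 1/(208 + X)
a(d, Y) = -133 (a(d, Y) = -40 - 93 = -133)
15433/(-8691) + R(224)/a(43, 151) = 15433/(-8691) + 1/((208 + 224)*(-133)) = 15433*(-1/8691) - 1/133/432 = -15433/8691 + (1/432)*(-1/133) = -15433/8691 - 1/57456 = -295575713/166450032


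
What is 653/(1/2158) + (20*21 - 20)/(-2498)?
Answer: 1760058126/1249 ≈ 1.4092e+6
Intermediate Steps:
653/(1/2158) + (20*21 - 20)/(-2498) = 653/(1/2158) + (420 - 20)*(-1/2498) = 653*2158 + 400*(-1/2498) = 1409174 - 200/1249 = 1760058126/1249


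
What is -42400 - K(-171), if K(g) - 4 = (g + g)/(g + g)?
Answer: -42405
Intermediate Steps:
K(g) = 5 (K(g) = 4 + (g + g)/(g + g) = 4 + (2*g)/((2*g)) = 4 + (2*g)*(1/(2*g)) = 4 + 1 = 5)
-42400 - K(-171) = -42400 - 1*5 = -42400 - 5 = -42405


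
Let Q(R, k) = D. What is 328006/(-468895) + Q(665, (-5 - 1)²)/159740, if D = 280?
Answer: -53331008/76429885 ≈ -0.69778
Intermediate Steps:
Q(R, k) = 280
328006/(-468895) + Q(665, (-5 - 1)²)/159740 = 328006/(-468895) + 280/159740 = 328006*(-1/468895) + 280*(1/159740) = -46858/66985 + 2/1141 = -53331008/76429885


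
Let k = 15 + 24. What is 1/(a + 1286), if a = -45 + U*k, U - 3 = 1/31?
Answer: 31/42137 ≈ 0.00073570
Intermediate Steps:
U = 94/31 (U = 3 + 1/31 = 94/31 ≈ 3.0323)
k = 39
a = 2271/31 (a = -45 + (94/31)*39 = -45 + 3666/31 = 2271/31 ≈ 73.258)
1/(a + 1286) = 1/(2271/31 + 1286) = 1/(42137/31) = 31/42137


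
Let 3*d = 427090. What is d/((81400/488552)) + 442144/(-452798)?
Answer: 1180984546992398/1382165895 ≈ 8.5445e+5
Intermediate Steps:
d = 427090/3 (d = (⅓)*427090 = 427090/3 ≈ 1.4236e+5)
d/((81400/488552)) + 442144/(-452798) = 427090/(3*((81400/488552))) + 442144/(-452798) = 427090/(3*((81400*(1/488552)))) + 442144*(-1/452798) = 427090/(3*(10175/61069)) - 221072/226399 = (427090/3)*(61069/10175) - 221072/226399 = 5216391842/6105 - 221072/226399 = 1180984546992398/1382165895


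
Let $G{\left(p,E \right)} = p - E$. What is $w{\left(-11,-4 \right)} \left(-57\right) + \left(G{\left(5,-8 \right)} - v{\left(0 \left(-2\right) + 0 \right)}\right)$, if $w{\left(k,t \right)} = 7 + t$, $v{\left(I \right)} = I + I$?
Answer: $-158$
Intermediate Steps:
$v{\left(I \right)} = 2 I$
$w{\left(-11,-4 \right)} \left(-57\right) + \left(G{\left(5,-8 \right)} - v{\left(0 \left(-2\right) + 0 \right)}\right) = \left(7 - 4\right) \left(-57\right) + \left(\left(5 - -8\right) - 2 \left(0 \left(-2\right) + 0\right)\right) = 3 \left(-57\right) + \left(\left(5 + 8\right) - 2 \left(0 + 0\right)\right) = -171 + \left(13 - 2 \cdot 0\right) = -171 + \left(13 - 0\right) = -171 + \left(13 + 0\right) = -171 + 13 = -158$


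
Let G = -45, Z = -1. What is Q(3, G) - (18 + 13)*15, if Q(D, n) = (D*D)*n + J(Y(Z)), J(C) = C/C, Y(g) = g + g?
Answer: -869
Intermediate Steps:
Y(g) = 2*g
J(C) = 1
Q(D, n) = 1 + n*D² (Q(D, n) = (D*D)*n + 1 = D²*n + 1 = n*D² + 1 = 1 + n*D²)
Q(3, G) - (18 + 13)*15 = (1 - 45*3²) - (18 + 13)*15 = (1 - 45*9) - 31*15 = (1 - 405) - 1*465 = -404 - 465 = -869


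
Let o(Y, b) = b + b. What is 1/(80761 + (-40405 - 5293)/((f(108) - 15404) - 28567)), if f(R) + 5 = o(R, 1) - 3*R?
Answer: 22149/1788798238 ≈ 1.2382e-5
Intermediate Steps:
o(Y, b) = 2*b
f(R) = -3 - 3*R (f(R) = -5 + (2*1 - 3*R) = -5 + (2 - 3*R) = -3 - 3*R)
1/(80761 + (-40405 - 5293)/((f(108) - 15404) - 28567)) = 1/(80761 + (-40405 - 5293)/(((-3 - 3*108) - 15404) - 28567)) = 1/(80761 - 45698/(((-3 - 324) - 15404) - 28567)) = 1/(80761 - 45698/((-327 - 15404) - 28567)) = 1/(80761 - 45698/(-15731 - 28567)) = 1/(80761 - 45698/(-44298)) = 1/(80761 - 45698*(-1/44298)) = 1/(80761 + 22849/22149) = 1/(1788798238/22149) = 22149/1788798238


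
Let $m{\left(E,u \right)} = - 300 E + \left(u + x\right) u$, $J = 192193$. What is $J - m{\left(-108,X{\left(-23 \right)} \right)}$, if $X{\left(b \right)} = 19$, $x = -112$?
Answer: $161560$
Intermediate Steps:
$m{\left(E,u \right)} = - 300 E + u \left(-112 + u\right)$ ($m{\left(E,u \right)} = - 300 E + \left(u - 112\right) u = - 300 E + \left(-112 + u\right) u = - 300 E + u \left(-112 + u\right)$)
$J - m{\left(-108,X{\left(-23 \right)} \right)} = 192193 - \left(19^{2} - -32400 - 2128\right) = 192193 - \left(361 + 32400 - 2128\right) = 192193 - 30633 = 161560$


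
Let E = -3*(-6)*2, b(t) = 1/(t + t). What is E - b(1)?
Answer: 71/2 ≈ 35.500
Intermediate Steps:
b(t) = 1/(2*t)
E = 36 (E = 18*2 = 36)
E - b(1) = 36 - 1/(2*1) = 36 - 1/2 = 71/2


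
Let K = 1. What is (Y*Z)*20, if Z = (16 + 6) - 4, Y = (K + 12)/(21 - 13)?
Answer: 585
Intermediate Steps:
Y = 13/8 (Y = (1 + 12)/(21 - 13) = 13/8 ≈ 1.6250)
Z = 18 (Z = 22 - 4 = 18)
(Y*Z)*20 = ((13/8)*18)*20 = (117/4)*20 = 585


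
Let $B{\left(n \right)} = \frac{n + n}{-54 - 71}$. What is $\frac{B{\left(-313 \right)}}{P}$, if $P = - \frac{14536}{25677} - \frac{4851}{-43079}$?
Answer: $- \frac{692443316358}{62704652125} \approx -11.043$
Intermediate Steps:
$B{\left(n \right)} = - \frac{2 n}{125}$ ($B{\left(n \right)} = \frac{2 n}{-125} = 2 n \left(- \frac{1}{125}\right) = - \frac{2 n}{125}$)
$P = - \frac{501637217}{1106139483}$ ($P = \left(-14536\right) \frac{1}{25677} - - \frac{4851}{43079} = - \frac{14536}{25677} + \frac{4851}{43079} = - \frac{501637217}{1106139483} \approx -0.4535$)
$\frac{B{\left(-313 \right)}}{P} = \frac{\left(- \frac{2}{125}\right) \left(-313\right)}{- \frac{501637217}{1106139483}} = \frac{626}{125} \left(- \frac{1106139483}{501637217}\right) = - \frac{692443316358}{62704652125}$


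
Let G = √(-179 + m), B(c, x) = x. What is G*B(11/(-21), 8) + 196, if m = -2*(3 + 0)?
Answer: 196 + 8*I*√185 ≈ 196.0 + 108.81*I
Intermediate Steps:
m = -6 (m = -2*3 = -6)
G = I*√185 (G = √(-179 - 6) = √(-185) = I*√185 ≈ 13.601*I)
G*B(11/(-21), 8) + 196 = (I*√185)*8 + 196 = 8*I*√185 + 196 = 196 + 8*I*√185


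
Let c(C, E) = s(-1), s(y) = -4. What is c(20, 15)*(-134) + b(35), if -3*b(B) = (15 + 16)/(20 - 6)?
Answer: 22481/42 ≈ 535.26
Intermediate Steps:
c(C, E) = -4
b(B) = -31/42 (b(B) = -(15 + 16)/(3*(20 - 6)) = -31/(3*14) = -1/3*31/14 = -31/42)
c(20, 15)*(-134) + b(35) = -4*(-134) - 31/42 = 536 - 31/42 = 22481/42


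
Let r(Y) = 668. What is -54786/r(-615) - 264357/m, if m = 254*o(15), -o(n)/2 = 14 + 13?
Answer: -5322725/84836 ≈ -62.741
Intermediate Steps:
o(n) = -54 (o(n) = -2*(14 + 13) = -2*27 = -54)
m = -13716 (m = 254*(-54) = -13716)
-54786/r(-615) - 264357/m = -54786/668 - 264357/(-13716) = -54786*1/668 - 264357*(-1/13716) = -27393/334 + 9791/508 = -5322725/84836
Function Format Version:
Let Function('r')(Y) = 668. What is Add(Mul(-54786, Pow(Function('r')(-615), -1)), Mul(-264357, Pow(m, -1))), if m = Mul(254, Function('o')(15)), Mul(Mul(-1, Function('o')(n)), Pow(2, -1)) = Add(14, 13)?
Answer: Rational(-5322725, 84836) ≈ -62.741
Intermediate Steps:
Function('o')(n) = -54 (Function('o')(n) = Mul(-2, Add(14, 13)) = Mul(-2, 27) = -54)
m = -13716 (m = Mul(254, -54) = -13716)
Add(Mul(-54786, Pow(Function('r')(-615), -1)), Mul(-264357, Pow(m, -1))) = Add(Mul(-54786, Pow(668, -1)), Mul(-264357, Pow(-13716, -1))) = Add(Mul(-54786, Rational(1, 668)), Mul(-264357, Rational(-1, 13716))) = Add(Rational(-27393, 334), Rational(9791, 508)) = Rational(-5322725, 84836)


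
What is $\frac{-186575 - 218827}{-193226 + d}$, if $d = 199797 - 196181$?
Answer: $\frac{202701}{94805} \approx 2.1381$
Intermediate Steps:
$d = 3616$ ($d = 199797 - 196181 = 3616$)
$\frac{-186575 - 218827}{-193226 + d} = \frac{-186575 - 218827}{-193226 + 3616} = - \frac{405402}{-189610} = \left(-405402\right) \left(- \frac{1}{189610}\right) = \frac{202701}{94805}$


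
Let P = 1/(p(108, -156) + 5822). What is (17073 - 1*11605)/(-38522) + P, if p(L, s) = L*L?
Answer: -47787463/336797846 ≈ -0.14189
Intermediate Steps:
p(L, s) = L**2
P = 1/17486 (P = 1/(108**2 + 5822) = 1/(11664 + 5822) = 1/17486 ≈ 5.7189e-5)
(17073 - 1*11605)/(-38522) + P = (17073 - 1*11605)/(-38522) + 1/17486 = (17073 - 11605)*(-1/38522) + 1/17486 = 5468*(-1/38522) + 1/17486 = -2734/19261 + 1/17486 = -47787463/336797846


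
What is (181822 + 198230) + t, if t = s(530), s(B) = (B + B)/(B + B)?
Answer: 380053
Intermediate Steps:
s(B) = 1 (s(B) = (2*B)/((2*B)) = (2*B)*(1/(2*B)) = 1)
t = 1
(181822 + 198230) + t = (181822 + 198230) + 1 = 380052 + 1 = 380053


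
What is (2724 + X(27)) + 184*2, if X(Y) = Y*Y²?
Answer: 22775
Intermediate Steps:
X(Y) = Y³
(2724 + X(27)) + 184*2 = (2724 + 27³) + 184*2 = (2724 + 19683) + 368 = 22407 + 368 = 22775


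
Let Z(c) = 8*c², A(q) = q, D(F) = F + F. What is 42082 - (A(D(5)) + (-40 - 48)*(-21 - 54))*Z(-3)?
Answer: -433838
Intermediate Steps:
D(F) = 2*F
42082 - (A(D(5)) + (-40 - 48)*(-21 - 54))*Z(-3) = 42082 - (2*5 + (-40 - 48)*(-21 - 54))*8*(-3)² = 42082 - (10 - 88*(-75))*8*9 = 42082 - (10 + 6600)*72 = 42082 - 6610*72 = 42082 - 1*475920 = 42082 - 475920 = -433838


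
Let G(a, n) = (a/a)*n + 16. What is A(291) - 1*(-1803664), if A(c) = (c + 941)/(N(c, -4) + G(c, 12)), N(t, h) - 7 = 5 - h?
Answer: 1803692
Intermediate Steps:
N(t, h) = 12 - h (N(t, h) = 7 + (5 - h) = 12 - h)
G(a, n) = 16 + n (G(a, n) = 1*n + 16 = n + 16 = 16 + n)
A(c) = 941/44 + c/44 (A(c) = (c + 941)/((12 - 1*(-4)) + (16 + 12)) = (941 + c)/((12 + 4) + 28) = (941 + c)/(16 + 28) = (941 + c)/44 = (941 + c)*(1/44) = 941/44 + c/44)
A(291) - 1*(-1803664) = (941/44 + (1/44)*291) - 1*(-1803664) = (941/44 + 291/44) + 1803664 = 28 + 1803664 = 1803692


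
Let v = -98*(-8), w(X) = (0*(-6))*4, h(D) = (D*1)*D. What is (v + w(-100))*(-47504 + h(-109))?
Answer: -27928432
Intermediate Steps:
h(D) = D² (h(D) = D*D = D²)
w(X) = 0 (w(X) = 0*4 = 0)
v = 784
(v + w(-100))*(-47504 + h(-109)) = (784 + 0)*(-47504 + (-109)²) = 784*(-47504 + 11881) = 784*(-35623) = -27928432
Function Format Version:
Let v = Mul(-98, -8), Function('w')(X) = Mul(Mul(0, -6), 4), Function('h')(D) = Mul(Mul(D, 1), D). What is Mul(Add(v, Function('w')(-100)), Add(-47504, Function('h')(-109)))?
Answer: -27928432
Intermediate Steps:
Function('h')(D) = Pow(D, 2) (Function('h')(D) = Mul(D, D) = Pow(D, 2))
Function('w')(X) = 0 (Function('w')(X) = Mul(0, 4) = 0)
v = 784
Mul(Add(v, Function('w')(-100)), Add(-47504, Function('h')(-109))) = Mul(Add(784, 0), Add(-47504, Pow(-109, 2))) = Mul(784, Add(-47504, 11881)) = Mul(784, -35623) = -27928432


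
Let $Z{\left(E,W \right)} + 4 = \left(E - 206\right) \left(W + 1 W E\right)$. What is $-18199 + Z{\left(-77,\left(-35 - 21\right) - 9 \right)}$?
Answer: $-1416223$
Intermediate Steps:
$Z{\left(E,W \right)} = -4 + \left(-206 + E\right) \left(W + E W\right)$ ($Z{\left(E,W \right)} = -4 + \left(E - 206\right) \left(W + 1 W E\right) = -4 + \left(-206 + E\right) \left(W + W E\right) = -4 + \left(-206 + E\right) \left(W + E W\right)$)
$-18199 + Z{\left(-77,\left(-35 - 21\right) - 9 \right)} = -18199 - \left(4 - 15579 \left(\left(-35 - 21\right) - 9\right) - \left(\left(-35 - 21\right) - 9\right) \left(-77\right)^{2}\right) = -18199 - \left(4 - 15579 \left(-56 - 9\right) - \left(-56 - 9\right) 5929\right) = -18199 - \left(371999 + 1026025\right) = -18199 - 1398024 = -1416223$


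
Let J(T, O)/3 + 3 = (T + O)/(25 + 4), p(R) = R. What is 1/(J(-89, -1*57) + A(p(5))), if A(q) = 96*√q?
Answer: 6757/12754893 + 26912*√5/12754893 ≈ 0.0052477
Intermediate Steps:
J(T, O) = -9 + 3*O/29 + 3*T/29 (J(T, O) = -9 + 3*((T + O)/(25 + 4)) = -9 + 3*((O + T)/29) = -9 + 3*((O + T)*(1/29)) = -9 + 3*(O/29 + T/29) = -9 + (3*O/29 + 3*T/29) = -9 + 3*O/29 + 3*T/29)
1/(J(-89, -1*57) + A(p(5))) = 1/((-9 + 3*(-1*57)/29 + (3/29)*(-89)) + 96*√5) = 1/((-9 + (3/29)*(-57) - 267/29) + 96*√5) = 1/((-9 - 171/29 - 267/29) + 96*√5) = 1/(-699/29 + 96*√5)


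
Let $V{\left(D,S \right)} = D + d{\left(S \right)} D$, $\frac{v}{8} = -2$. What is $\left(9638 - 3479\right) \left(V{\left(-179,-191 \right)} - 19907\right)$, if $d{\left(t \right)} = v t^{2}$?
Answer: $643378366182$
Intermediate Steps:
$v = -16$ ($v = 8 \left(-2\right) = -16$)
$d{\left(t \right)} = - 16 t^{2}$
$V{\left(D,S \right)} = D - 16 D S^{2}$ ($V{\left(D,S \right)} = D + - 16 S^{2} D = D - 16 D S^{2}$)
$\left(9638 - 3479\right) \left(V{\left(-179,-191 \right)} - 19907\right) = \left(9638 - 3479\right) \left(- 179 \left(1 - 16 \left(-191\right)^{2}\right) - 19907\right) = 6159 \left(- 179 \left(1 - 583696\right) - 19907\right) = 6159 \left(\left(-179\right) \left(-583695\right) - 19907\right) = 6159 \left(104481405 - 19907\right) = 6159 \cdot 104461498 = 643378366182$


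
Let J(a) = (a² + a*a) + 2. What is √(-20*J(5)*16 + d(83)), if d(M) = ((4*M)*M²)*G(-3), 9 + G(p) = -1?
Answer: 2*I*√5722030 ≈ 4784.2*I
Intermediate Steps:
G(p) = -10 (G(p) = -9 - 1 = -10)
J(a) = 2 + 2*a² (J(a) = (a² + a²) + 2 = 2*a² + 2 = 2 + 2*a²)
d(M) = -40*M³ (d(M) = ((4*M)*M²)*(-10) = (4*M³)*(-10) = -40*M³)
√(-20*J(5)*16 + d(83)) = √(-20*(2 + 2*5²)*16 - 40*83³) = √(-20*(2 + 2*25)*16 - 40*571787) = √(-20*(2 + 50)*16 - 22871480) = √(-20*52*16 - 22871480) = √(-1040*16 - 22871480) = √(-16640 - 22871480) = √(-22888120) = 2*I*√5722030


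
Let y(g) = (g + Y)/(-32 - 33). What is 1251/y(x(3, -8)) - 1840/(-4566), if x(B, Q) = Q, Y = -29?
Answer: 185676185/84471 ≈ 2198.1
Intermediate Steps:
y(g) = 29/65 - g/65 (y(g) = (g - 29)/(-32 - 33) = (-29 + g)/(-65) = (-29 + g)*(-1/65) = 29/65 - g/65)
1251/y(x(3, -8)) - 1840/(-4566) = 1251/(29/65 - 1/65*(-8)) - 1840/(-4566) = 1251/(29/65 + 8/65) - 1840*(-1/4566) = 1251/(37/65) + 920/2283 = 1251*(65/37) + 920/2283 = 81315/37 + 920/2283 = 185676185/84471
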